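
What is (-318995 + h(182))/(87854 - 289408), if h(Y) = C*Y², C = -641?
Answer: 21551479/201554 ≈ 106.93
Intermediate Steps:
h(Y) = -641*Y²
(-318995 + h(182))/(87854 - 289408) = (-318995 - 641*182²)/(87854 - 289408) = (-318995 - 641*33124)/(-201554) = (-318995 - 21232484)*(-1/201554) = -21551479*(-1/201554) = 21551479/201554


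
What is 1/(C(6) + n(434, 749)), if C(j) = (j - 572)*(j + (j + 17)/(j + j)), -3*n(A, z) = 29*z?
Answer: -6/70327 ≈ -8.5316e-5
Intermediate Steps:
n(A, z) = -29*z/3
C(j) = (-572 + j)*(j + (17 + j)/(2*j)) (C(j) = (-572 + j)*(j + (17 + j)/((2*j))) = (-572 + j)*(j + (17 + j)*(1/(2*j))) = (-572 + j)*(j + (17 + j)/(2*j)))
1/(C(6) + n(434, 749)) = 1/((-555/2 + 6**2 - 4862/6 - 1143/2*6) - 29/3*749) = 1/((-555/2 + 36 - 4862*1/6 - 3429) - 21721/3) = 1/((-555/2 + 36 - 2431/3 - 3429) - 21721/3) = 1/(-26885/6 - 21721/3) = 1/(-70327/6) = -6/70327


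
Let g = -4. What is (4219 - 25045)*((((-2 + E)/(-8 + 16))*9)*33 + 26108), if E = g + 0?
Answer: -1078172433/2 ≈ -5.3909e+8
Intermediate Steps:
E = -4 (E = -4 + 0 = -4)
(4219 - 25045)*((((-2 + E)/(-8 + 16))*9)*33 + 26108) = (4219 - 25045)*((((-2 - 4)/(-8 + 16))*9)*33 + 26108) = -20826*((-6/8*9)*33 + 26108) = -20826*((-6*⅛*9)*33 + 26108) = -20826*(-¾*9*33 + 26108) = -20826*(-27/4*33 + 26108) = -20826*(-891/4 + 26108) = -20826*103541/4 = -1078172433/2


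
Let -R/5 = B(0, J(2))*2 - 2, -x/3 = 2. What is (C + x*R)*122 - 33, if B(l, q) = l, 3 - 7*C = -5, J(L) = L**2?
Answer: -50495/7 ≈ -7213.6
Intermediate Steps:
x = -6 (x = -3*2 = -6)
C = 8/7 (C = 3/7 - 1/7*(-5) = 3/7 + 5/7 = 8/7 ≈ 1.1429)
R = 10 (R = -5*(0*2 - 2) = -5*(0 - 2) = -5*(-2) = 10)
(C + x*R)*122 - 33 = (8/7 - 6*10)*122 - 33 = (8/7 - 60)*122 - 33 = -412/7*122 - 33 = -50264/7 - 33 = -50495/7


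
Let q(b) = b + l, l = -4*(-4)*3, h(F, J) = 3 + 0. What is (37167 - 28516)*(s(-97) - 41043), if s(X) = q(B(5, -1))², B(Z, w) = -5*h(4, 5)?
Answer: -345642054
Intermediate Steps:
h(F, J) = 3
B(Z, w) = -15 (B(Z, w) = -5*3 = -15)
l = 48 (l = 16*3 = 48)
q(b) = 48 + b (q(b) = b + 48 = 48 + b)
s(X) = 1089 (s(X) = (48 - 15)² = 33² = 1089)
(37167 - 28516)*(s(-97) - 41043) = (37167 - 28516)*(1089 - 41043) = 8651*(-39954) = -345642054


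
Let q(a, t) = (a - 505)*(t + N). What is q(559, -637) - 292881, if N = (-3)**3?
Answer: -328737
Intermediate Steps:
N = -27
q(a, t) = (-505 + a)*(-27 + t) (q(a, t) = (a - 505)*(t - 27) = (-505 + a)*(-27 + t))
q(559, -637) - 292881 = (13635 - 505*(-637) - 27*559 + 559*(-637)) - 292881 = (13635 + 321685 - 15093 - 356083) - 292881 = -35856 - 292881 = -328737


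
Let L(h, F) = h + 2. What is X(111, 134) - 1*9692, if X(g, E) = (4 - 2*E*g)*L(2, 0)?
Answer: -128668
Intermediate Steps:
L(h, F) = 2 + h
X(g, E) = 16 - 8*E*g (X(g, E) = (4 - 2*E*g)*(2 + 2) = (4 - 2*E*g)*4 = 16 - 8*E*g)
X(111, 134) - 1*9692 = (16 - 8*134*111) - 1*9692 = (16 - 118992) - 9692 = -118976 - 9692 = -128668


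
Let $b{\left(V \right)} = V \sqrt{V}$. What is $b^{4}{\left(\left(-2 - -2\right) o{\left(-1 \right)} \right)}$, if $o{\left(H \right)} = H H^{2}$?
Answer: $0$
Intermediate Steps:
$o{\left(H \right)} = H^{3}$
$b{\left(V \right)} = V^{\frac{3}{2}}$
$b^{4}{\left(\left(-2 - -2\right) o{\left(-1 \right)} \right)} = \left(\left(\left(-2 - -2\right) \left(-1\right)^{3}\right)^{\frac{3}{2}}\right)^{4} = \left(\left(\left(-2 + 2\right) \left(-1\right)\right)^{\frac{3}{2}}\right)^{4} = \left(\left(0 \left(-1\right)\right)^{\frac{3}{2}}\right)^{4} = \left(0^{\frac{3}{2}}\right)^{4} = 0^{4} = 0$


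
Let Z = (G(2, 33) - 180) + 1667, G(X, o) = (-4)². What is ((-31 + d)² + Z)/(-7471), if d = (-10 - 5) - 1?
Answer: -3712/7471 ≈ -0.49685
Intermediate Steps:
G(X, o) = 16
d = -16 (d = -15 - 1 = -16)
Z = 1503 (Z = (16 - 180) + 1667 = -164 + 1667 = 1503)
((-31 + d)² + Z)/(-7471) = ((-31 - 16)² + 1503)/(-7471) = ((-47)² + 1503)*(-1/7471) = (2209 + 1503)*(-1/7471) = 3712*(-1/7471) = -3712/7471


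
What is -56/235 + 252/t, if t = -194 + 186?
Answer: -14917/470 ≈ -31.738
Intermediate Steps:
t = -8
-56/235 + 252/t = -56/235 + 252/(-8) = -56*1/235 + 252*(-⅛) = -56/235 - 63/2 = -14917/470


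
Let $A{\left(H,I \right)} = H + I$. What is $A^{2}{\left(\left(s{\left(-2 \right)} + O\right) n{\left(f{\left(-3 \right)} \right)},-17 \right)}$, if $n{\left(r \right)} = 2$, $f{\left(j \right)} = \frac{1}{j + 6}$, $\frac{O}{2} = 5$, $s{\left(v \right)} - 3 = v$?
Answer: $25$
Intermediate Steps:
$s{\left(v \right)} = 3 + v$
$O = 10$ ($O = 2 \cdot 5 = 10$)
$f{\left(j \right)} = \frac{1}{6 + j}$
$A^{2}{\left(\left(s{\left(-2 \right)} + O\right) n{\left(f{\left(-3 \right)} \right)},-17 \right)} = \left(\left(\left(3 - 2\right) + 10\right) 2 - 17\right)^{2} = \left(\left(1 + 10\right) 2 - 17\right)^{2} = \left(11 \cdot 2 - 17\right)^{2} = \left(22 - 17\right)^{2} = 5^{2} = 25$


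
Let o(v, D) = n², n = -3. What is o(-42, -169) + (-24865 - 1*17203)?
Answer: -42059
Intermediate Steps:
o(v, D) = 9 (o(v, D) = (-3)² = 9)
o(-42, -169) + (-24865 - 1*17203) = 9 + (-24865 - 1*17203) = 9 + (-24865 - 17203) = 9 - 42068 = -42059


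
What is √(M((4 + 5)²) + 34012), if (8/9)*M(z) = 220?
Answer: √137038/2 ≈ 185.09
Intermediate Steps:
M(z) = 495/2 (M(z) = (9/8)*220 = 495/2)
√(M((4 + 5)²) + 34012) = √(495/2 + 34012) = √(68519/2) = √137038/2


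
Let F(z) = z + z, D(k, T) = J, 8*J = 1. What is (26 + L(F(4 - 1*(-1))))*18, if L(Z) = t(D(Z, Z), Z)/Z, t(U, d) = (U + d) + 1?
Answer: 19521/40 ≈ 488.02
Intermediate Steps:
J = ⅛ (J = (⅛)*1 = ⅛ ≈ 0.12500)
D(k, T) = ⅛
t(U, d) = 1 + U + d
F(z) = 2*z
L(Z) = (9/8 + Z)/Z (L(Z) = (1 + ⅛ + Z)/Z = (9/8 + Z)/Z)
(26 + L(F(4 - 1*(-1))))*18 = (26 + (9/8 + 2*(4 - 1*(-1)))/((2*(4 - 1*(-1)))))*18 = (26 + (9/8 + 2*(4 + 1))/((2*(4 + 1))))*18 = (26 + (9/8 + 2*5)/((2*5)))*18 = (26 + (9/8 + 10)/10)*18 = (26 + (⅒)*(89/8))*18 = (26 + 89/80)*18 = (2169/80)*18 = 19521/40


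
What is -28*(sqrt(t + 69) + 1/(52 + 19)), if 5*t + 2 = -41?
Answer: -28/71 - 28*sqrt(1510)/5 ≈ -218.00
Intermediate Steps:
t = -43/5 (t = -2/5 + (1/5)*(-41) = -2/5 - 41/5 = -43/5 ≈ -8.6000)
-28*(sqrt(t + 69) + 1/(52 + 19)) = -28*(sqrt(-43/5 + 69) + 1/(52 + 19)) = -28*(sqrt(302/5) + 1/71) = -28*(sqrt(1510)/5 + 1/71) = -28*(1/71 + sqrt(1510)/5) = -28/71 - 28*sqrt(1510)/5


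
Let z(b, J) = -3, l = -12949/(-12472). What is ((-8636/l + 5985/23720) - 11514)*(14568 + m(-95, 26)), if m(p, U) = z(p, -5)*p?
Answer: -18094783514516187/61430056 ≈ -2.9456e+8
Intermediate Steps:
l = 12949/12472 (l = -12949*(-1/12472) = 12949/12472 ≈ 1.0382)
m(p, U) = -3*p
((-8636/l + 5985/23720) - 11514)*(14568 + m(-95, 26)) = ((-8636/12949/12472 + 5985/23720) - 11514)*(14568 - 3*(-95)) = ((-8636*12472/12949 + 5985*(1/23720)) - 11514)*(14568 + 285) = ((-107708192/12949 + 1197/4744) - 11514)*14853 = (-510952162895/61430056 - 11514)*14853 = -1218257827679/61430056*14853 = -18094783514516187/61430056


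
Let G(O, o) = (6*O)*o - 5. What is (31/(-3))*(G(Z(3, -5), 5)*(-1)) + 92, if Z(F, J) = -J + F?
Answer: 7561/3 ≈ 2520.3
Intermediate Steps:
Z(F, J) = F - J
G(O, o) = -5 + 6*O*o (G(O, o) = 6*O*o - 5 = -5 + 6*O*o)
(31/(-3))*(G(Z(3, -5), 5)*(-1)) + 92 = (31/(-3))*((-5 + 6*(3 - 1*(-5))*5)*(-1)) + 92 = (31*(-⅓))*((-5 + 6*(3 + 5)*5)*(-1)) + 92 = -31*(-5 + 6*8*5)*(-1)/3 + 92 = -31*(-5 + 240)*(-1)/3 + 92 = -7285*(-1)/3 + 92 = -31/3*(-235) + 92 = 7285/3 + 92 = 7561/3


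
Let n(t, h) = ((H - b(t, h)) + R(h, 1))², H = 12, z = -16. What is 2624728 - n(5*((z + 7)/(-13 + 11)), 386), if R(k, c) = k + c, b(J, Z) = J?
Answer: 9931903/4 ≈ 2.4830e+6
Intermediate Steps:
R(k, c) = c + k
n(t, h) = (13 + h - t)² (n(t, h) = ((12 - t) + (1 + h))² = (13 + h - t)²)
2624728 - n(5*((z + 7)/(-13 + 11)), 386) = 2624728 - (13 + 386 - 5*(-16 + 7)/(-13 + 11))² = 2624728 - (13 + 386 - 5*(-9/(-2)))² = 2624728 - (13 + 386 - 5*(-9*(-½)))² = 2624728 - (13 + 386 - 5*9/2)² = 2624728 - (13 + 386 - 1*45/2)² = 2624728 - (13 + 386 - 45/2)² = 2624728 - (753/2)² = 2624728 - 1*567009/4 = 2624728 - 567009/4 = 9931903/4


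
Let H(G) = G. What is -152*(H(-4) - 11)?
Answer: 2280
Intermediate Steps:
-152*(H(-4) - 11) = -152*(-4 - 11) = -152*(-15) = 2280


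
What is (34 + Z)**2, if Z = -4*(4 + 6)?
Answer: 36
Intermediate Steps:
Z = -40 (Z = -4*10 = -40)
(34 + Z)**2 = (34 - 40)**2 = (-6)**2 = 36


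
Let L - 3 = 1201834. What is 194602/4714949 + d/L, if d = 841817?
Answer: 89425619281/120565960879 ≈ 0.74172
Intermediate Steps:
L = 1201837 (L = 3 + 1201834 = 1201837)
194602/4714949 + d/L = 194602/4714949 + 841817/1201837 = 194602*(1/4714949) + 841817*(1/1201837) = 194602/4714949 + 17911/25571 = 89425619281/120565960879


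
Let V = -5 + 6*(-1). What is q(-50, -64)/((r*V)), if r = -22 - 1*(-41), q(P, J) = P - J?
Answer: -14/209 ≈ -0.066986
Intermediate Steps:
V = -11 (V = -5 - 6 = -11)
r = 19 (r = -22 + 41 = 19)
q(-50, -64)/((r*V)) = (-50 - 1*(-64))/((19*(-11))) = (-50 + 64)/(-209) = 14*(-1/209) = -14/209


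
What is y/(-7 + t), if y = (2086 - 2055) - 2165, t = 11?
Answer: -1067/2 ≈ -533.50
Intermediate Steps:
y = -2134 (y = 31 - 2165 = -2134)
y/(-7 + t) = -2134/(-7 + 11) = -2134/4 = (¼)*(-2134) = -1067/2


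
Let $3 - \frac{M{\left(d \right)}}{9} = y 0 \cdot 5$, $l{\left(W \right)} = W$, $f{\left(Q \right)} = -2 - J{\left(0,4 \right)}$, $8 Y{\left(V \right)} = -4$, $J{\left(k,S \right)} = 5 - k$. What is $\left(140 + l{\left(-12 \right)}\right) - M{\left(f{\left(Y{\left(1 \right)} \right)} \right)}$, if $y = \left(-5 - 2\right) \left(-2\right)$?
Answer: $101$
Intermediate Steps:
$Y{\left(V \right)} = - \frac{1}{2}$ ($Y{\left(V \right)} = \frac{1}{8} \left(-4\right) = - \frac{1}{2}$)
$y = 14$ ($y = \left(-7\right) \left(-2\right) = 14$)
$f{\left(Q \right)} = -7$ ($f{\left(Q \right)} = -2 - \left(5 - 0\right) = -2 - \left(5 + 0\right) = -2 - 5 = -7$)
$M{\left(d \right)} = 27$ ($M{\left(d \right)} = 27 - 9 \cdot 14 \cdot 0 \cdot 5 = 27 - 9 \cdot 0 \cdot 5 = 27 - 0 = 27 + 0 = 27$)
$\left(140 + l{\left(-12 \right)}\right) - M{\left(f{\left(Y{\left(1 \right)} \right)} \right)} = \left(140 - 12\right) - 27 = 128 - 27 = 101$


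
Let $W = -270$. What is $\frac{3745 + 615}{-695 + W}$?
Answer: $- \frac{872}{193} \approx -4.5181$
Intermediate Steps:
$\frac{3745 + 615}{-695 + W} = \frac{3745 + 615}{-695 - 270} = \frac{4360}{-965} = 4360 \left(- \frac{1}{965}\right) = - \frac{872}{193}$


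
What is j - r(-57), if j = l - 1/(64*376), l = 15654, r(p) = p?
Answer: 378069503/24064 ≈ 15711.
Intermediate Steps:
j = 376697855/24064 (j = 15654 - 1/(64*376) = 15654 - 1/24064 = 376697855/24064 ≈ 15654.)
j - r(-57) = 376697855/24064 - 1*(-57) = 376697855/24064 + 57 = 378069503/24064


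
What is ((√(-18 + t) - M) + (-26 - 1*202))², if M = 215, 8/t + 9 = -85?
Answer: 9222853/47 - 4430*I*√1598/47 ≈ 1.9623e+5 - 3767.9*I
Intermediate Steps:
t = -4/47 (t = 8/(-9 - 85) = 8/(-94) = 8*(-1/94) = -4/47 ≈ -0.085106)
((√(-18 + t) - M) + (-26 - 1*202))² = ((√(-18 - 4/47) - 1*215) + (-26 - 1*202))² = ((√(-850/47) - 215) + (-26 - 202))² = ((5*I*√1598/47 - 215) - 228)² = ((-215 + 5*I*√1598/47) - 228)² = (-443 + 5*I*√1598/47)²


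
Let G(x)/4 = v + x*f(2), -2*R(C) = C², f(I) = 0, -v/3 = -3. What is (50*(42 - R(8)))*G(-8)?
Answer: 133200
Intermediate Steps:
v = 9 (v = -3*(-3) = 9)
R(C) = -C²/2
G(x) = 36 (G(x) = 4*(9 + x*0) = 4*(9 + 0) = 4*9 = 36)
(50*(42 - R(8)))*G(-8) = (50*(42 - (-1)*8²/2))*36 = (50*(42 - (-1)*64/2))*36 = (50*(42 - 1*(-32)))*36 = (50*(42 + 32))*36 = (50*74)*36 = 3700*36 = 133200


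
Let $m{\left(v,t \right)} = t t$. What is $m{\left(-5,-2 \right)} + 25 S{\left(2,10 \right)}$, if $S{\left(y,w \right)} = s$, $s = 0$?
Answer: $4$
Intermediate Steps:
$S{\left(y,w \right)} = 0$
$m{\left(v,t \right)} = t^{2}$
$m{\left(-5,-2 \right)} + 25 S{\left(2,10 \right)} = \left(-2\right)^{2} + 25 \cdot 0 = 4 + 0 = 4$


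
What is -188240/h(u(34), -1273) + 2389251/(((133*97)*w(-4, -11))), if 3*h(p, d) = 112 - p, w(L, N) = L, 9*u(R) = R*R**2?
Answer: 21347192703/247028348 ≈ 86.416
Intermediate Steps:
u(R) = R**3/9 (u(R) = (R*R**2)/9 = R**3/9)
h(p, d) = 112/3 - p/3 (h(p, d) = (112 - p)/3 = 112/3 - p/3)
-188240/h(u(34), -1273) + 2389251/(((133*97)*w(-4, -11))) = -188240/(112/3 - 34**3/27) + 2389251/(((133*97)*(-4))) = -188240/(112/3 - 39304/27) + 2389251/((12901*(-4))) = -188240/(112/3 - 1/3*39304/9) + 2389251/(-51604) = -188240/(112/3 - 39304/27) + 2389251*(-1/51604) = -188240/(-38296/27) - 2389251/51604 = -188240*(-27/38296) - 2389251/51604 = 635310/4787 - 2389251/51604 = 21347192703/247028348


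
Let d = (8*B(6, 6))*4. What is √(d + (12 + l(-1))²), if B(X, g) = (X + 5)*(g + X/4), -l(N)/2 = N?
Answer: 2*√709 ≈ 53.254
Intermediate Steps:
l(N) = -2*N
B(X, g) = (5 + X)*(g + X/4) (B(X, g) = (5 + X)*(g + X*(¼)) = (5 + X)*(g + X/4))
d = 2640 (d = (8*(5*6 + (¼)*6² + (5/4)*6 + 6*6))*4 = (8*(30 + (¼)*36 + 15/2 + 36))*4 = (8*(30 + 9 + 15/2 + 36))*4 = (8*(165/2))*4 = 660*4 = 2640)
√(d + (12 + l(-1))²) = √(2640 + (12 - 2*(-1))²) = √(2640 + (12 + 2)²) = √(2640 + 14²) = √(2640 + 196) = √2836 = 2*√709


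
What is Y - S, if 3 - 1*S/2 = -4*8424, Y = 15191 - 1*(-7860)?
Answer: -44347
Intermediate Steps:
Y = 23051 (Y = 15191 + 7860 = 23051)
S = 67398 (S = 6 - (-8)*8424 = 6 - 2*(-33696) = 6 + 67392 = 67398)
Y - S = 23051 - 1*67398 = 23051 - 67398 = -44347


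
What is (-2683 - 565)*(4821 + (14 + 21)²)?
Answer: -19637408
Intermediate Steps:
(-2683 - 565)*(4821 + (14 + 21)²) = -3248*(4821 + 35²) = -3248*(4821 + 1225) = -3248*6046 = -19637408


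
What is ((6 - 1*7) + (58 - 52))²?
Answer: 25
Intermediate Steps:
((6 - 1*7) + (58 - 52))² = ((6 - 7) + 6)² = (-1 + 6)² = 5² = 25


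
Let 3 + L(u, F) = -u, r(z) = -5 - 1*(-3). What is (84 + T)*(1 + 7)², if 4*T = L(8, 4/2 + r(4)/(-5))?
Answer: 5200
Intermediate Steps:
r(z) = -2 (r(z) = -5 + 3 = -2)
L(u, F) = -3 - u
T = -11/4 (T = (-3 - 1*8)/4 = (-3 - 8)/4 = (¼)*(-11) = -11/4 ≈ -2.7500)
(84 + T)*(1 + 7)² = (84 - 11/4)*(1 + 7)² = (325/4)*8² = (325/4)*64 = 5200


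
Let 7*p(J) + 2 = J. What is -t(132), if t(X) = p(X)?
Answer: -130/7 ≈ -18.571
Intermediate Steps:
p(J) = -2/7 + J/7
t(X) = -2/7 + X/7
-t(132) = -(-2/7 + (⅐)*132) = -(-2/7 + 132/7) = -1*130/7 = -130/7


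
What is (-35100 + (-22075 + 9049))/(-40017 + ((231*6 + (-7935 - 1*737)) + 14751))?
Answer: 1851/1252 ≈ 1.4784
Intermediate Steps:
(-35100 + (-22075 + 9049))/(-40017 + ((231*6 + (-7935 - 1*737)) + 14751)) = (-35100 - 13026)/(-40017 + ((1386 + (-7935 - 737)) + 14751)) = -48126/(-40017 + ((1386 - 8672) + 14751)) = -48126/(-40017 + (-7286 + 14751)) = -48126/(-40017 + 7465) = -48126/(-32552) = -48126*(-1/32552) = 1851/1252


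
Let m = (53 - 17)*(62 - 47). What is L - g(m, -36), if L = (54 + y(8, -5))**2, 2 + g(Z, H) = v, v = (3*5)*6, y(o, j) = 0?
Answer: 2828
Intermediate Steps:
m = 540 (m = 36*15 = 540)
v = 90 (v = 15*6 = 90)
g(Z, H) = 88 (g(Z, H) = -2 + 90 = 88)
L = 2916 (L = (54 + 0)**2 = 54**2 = 2916)
L - g(m, -36) = 2916 - 1*88 = 2916 - 88 = 2828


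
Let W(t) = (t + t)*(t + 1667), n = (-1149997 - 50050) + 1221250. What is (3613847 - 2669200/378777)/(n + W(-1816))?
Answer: 1368839455919/213013200267 ≈ 6.4261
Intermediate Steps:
n = 21203 (n = -1200047 + 1221250 = 21203)
W(t) = 2*t*(1667 + t) (W(t) = (2*t)*(1667 + t) = 2*t*(1667 + t))
(3613847 - 2669200/378777)/(n + W(-1816)) = (3613847 - 2669200/378777)/(21203 + 2*(-1816)*(1667 - 1816)) = (3613847 - 2669200*1/378777)/(21203 + 2*(-1816)*(-149)) = (3613847 - 2669200/378777)/(21203 + 541168) = (1368839455919/378777)/562371 = (1368839455919/378777)*(1/562371) = 1368839455919/213013200267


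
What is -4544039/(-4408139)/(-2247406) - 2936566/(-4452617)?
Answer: 29092180978010111581/44111533566405264778 ≈ 0.65951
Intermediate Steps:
-4544039/(-4408139)/(-2247406) - 2936566/(-4452617) = -4544039*(-1/4408139)*(-1/2247406) - 2936566*(-1/4452617) = (4544039/4408139)*(-1/2247406) + 2936566/4452617 = -4544039/9906878037434 + 2936566/4452617 = 29092180978010111581/44111533566405264778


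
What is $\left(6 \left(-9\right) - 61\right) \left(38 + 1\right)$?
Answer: $-4485$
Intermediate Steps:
$\left(6 \left(-9\right) - 61\right) \left(38 + 1\right) = \left(-54 - 61\right) 39 = \left(-115\right) 39 = -4485$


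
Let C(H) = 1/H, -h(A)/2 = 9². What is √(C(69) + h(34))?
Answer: I*√771213/69 ≈ 12.727*I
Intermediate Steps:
h(A) = -162 (h(A) = -2*9² = -2*81 = -162)
√(C(69) + h(34)) = √(1/69 - 162) = √(-11177/69) = I*√771213/69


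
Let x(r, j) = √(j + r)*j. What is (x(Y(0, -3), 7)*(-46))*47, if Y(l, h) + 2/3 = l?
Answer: -15134*√57/3 ≈ -38086.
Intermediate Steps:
Y(l, h) = -⅔ + l
x(r, j) = j*√(j + r)
(x(Y(0, -3), 7)*(-46))*47 = ((7*√(7 + (-⅔ + 0)))*(-46))*47 = ((7*√(7 - ⅔))*(-46))*47 = ((7*√(19/3))*(-46))*47 = ((7*(√57/3))*(-46))*47 = ((7*√57/3)*(-46))*47 = -322*√57/3*47 = -15134*√57/3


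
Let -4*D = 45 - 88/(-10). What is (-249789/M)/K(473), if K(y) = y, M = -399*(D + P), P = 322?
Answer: 1665260/388211439 ≈ 0.0042896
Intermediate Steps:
D = -269/20 (D = -(45 - 88/(-10))/4 = -(45 - 88*(-1)/10)/4 = -(45 - 1*(-44/5))/4 = -(45 + 44/5)/4 = -¼*269/5 = -269/20 ≈ -13.450)
M = -2462229/20 (M = -399*(-269/20 + 322) = -399*6171/20 = -2462229/20 ≈ -1.2311e+5)
(-249789/M)/K(473) = -249789/(-2462229/20)/473 = -249789*(-20/2462229)*(1/473) = (1665260/820743)*(1/473) = 1665260/388211439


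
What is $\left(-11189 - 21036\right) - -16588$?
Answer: $-15637$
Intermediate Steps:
$\left(-11189 - 21036\right) - -16588 = -32225 + 16588 = -15637$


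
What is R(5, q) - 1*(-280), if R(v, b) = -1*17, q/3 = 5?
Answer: 263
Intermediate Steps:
q = 15 (q = 3*5 = 15)
R(v, b) = -17
R(5, q) - 1*(-280) = -17 - 1*(-280) = -17 + 280 = 263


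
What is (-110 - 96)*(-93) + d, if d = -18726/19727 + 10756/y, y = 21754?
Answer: 4110645561586/214570579 ≈ 19158.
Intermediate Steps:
d = -97590896/214570579 (d = -18726/19727 + 10756/21754 = -18726*1/19727 + 10756*(1/21754) = -18726/19727 + 5378/10877 = -97590896/214570579 ≈ -0.45482)
(-110 - 96)*(-93) + d = (-110 - 96)*(-93) - 97590896/214570579 = -206*(-93) - 97590896/214570579 = 19158 - 97590896/214570579 = 4110645561586/214570579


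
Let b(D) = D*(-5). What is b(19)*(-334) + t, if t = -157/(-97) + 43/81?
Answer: 249319498/7857 ≈ 31732.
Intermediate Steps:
b(D) = -5*D
t = 16888/7857 (t = -157*(-1/97) + 43*(1/81) = 157/97 + 43/81 = 16888/7857 ≈ 2.1494)
b(19)*(-334) + t = -5*19*(-334) + 16888/7857 = -95*(-334) + 16888/7857 = 31730 + 16888/7857 = 249319498/7857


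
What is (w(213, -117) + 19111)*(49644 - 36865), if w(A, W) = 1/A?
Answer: 52018759676/213 ≈ 2.4422e+8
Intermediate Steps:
(w(213, -117) + 19111)*(49644 - 36865) = (1/213 + 19111)*(49644 - 36865) = (1/213 + 19111)*12779 = (4070644/213)*12779 = 52018759676/213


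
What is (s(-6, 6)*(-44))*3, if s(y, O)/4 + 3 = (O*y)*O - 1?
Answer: 116160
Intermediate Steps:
s(y, O) = -16 + 4*y*O² (s(y, O) = -12 + 4*((O*y)*O - 1) = -12 + 4*(y*O² - 1) = -12 + 4*(-1 + y*O²) = -12 + (-4 + 4*y*O²) = -16 + 4*y*O²)
(s(-6, 6)*(-44))*3 = ((-16 + 4*(-6)*6²)*(-44))*3 = ((-16 + 4*(-6)*36)*(-44))*3 = ((-16 - 864)*(-44))*3 = -880*(-44)*3 = 38720*3 = 116160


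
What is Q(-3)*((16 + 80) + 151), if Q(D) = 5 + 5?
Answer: 2470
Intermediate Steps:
Q(D) = 10
Q(-3)*((16 + 80) + 151) = 10*((16 + 80) + 151) = 10*(96 + 151) = 10*247 = 2470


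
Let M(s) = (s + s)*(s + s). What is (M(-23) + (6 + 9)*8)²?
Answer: 4999696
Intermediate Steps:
M(s) = 4*s² (M(s) = (2*s)*(2*s) = 4*s²)
(M(-23) + (6 + 9)*8)² = (4*(-23)² + (6 + 9)*8)² = (4*529 + 15*8)² = (2116 + 120)² = 2236² = 4999696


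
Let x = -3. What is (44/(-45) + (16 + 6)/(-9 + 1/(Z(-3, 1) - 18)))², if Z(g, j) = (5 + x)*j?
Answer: 19749136/1703025 ≈ 11.596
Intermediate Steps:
Z(g, j) = 2*j (Z(g, j) = (5 - 3)*j = 2*j)
(44/(-45) + (16 + 6)/(-9 + 1/(Z(-3, 1) - 18)))² = (44/(-45) + (16 + 6)/(-9 + 1/(2*1 - 18)))² = (44*(-1/45) + 22/(-9 + 1/(2 - 18)))² = (-44/45 + 22/(-9 + 1/(-16)))² = (-44/45 + 22/(-9 - 1/16))² = (-44/45 + 22/(-145/16))² = (-44/45 + 22*(-16/145))² = (-44/45 - 352/145)² = (-4444/1305)² = 19749136/1703025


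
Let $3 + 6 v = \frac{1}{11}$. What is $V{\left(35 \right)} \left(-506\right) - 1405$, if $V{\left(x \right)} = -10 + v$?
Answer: $\frac{11701}{3} \approx 3900.3$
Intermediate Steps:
$v = - \frac{16}{33}$ ($v = - \frac{1}{2} + \frac{1}{6 \cdot 11} = - \frac{1}{2} + \frac{1}{6} \cdot \frac{1}{11} = - \frac{1}{2} + \frac{1}{66} = - \frac{16}{33} \approx -0.48485$)
$V{\left(x \right)} = - \frac{346}{33}$ ($V{\left(x \right)} = -10 - \frac{16}{33} = - \frac{346}{33}$)
$V{\left(35 \right)} \left(-506\right) - 1405 = \left(- \frac{346}{33}\right) \left(-506\right) - 1405 = \frac{15916}{3} - 1405 = \frac{11701}{3}$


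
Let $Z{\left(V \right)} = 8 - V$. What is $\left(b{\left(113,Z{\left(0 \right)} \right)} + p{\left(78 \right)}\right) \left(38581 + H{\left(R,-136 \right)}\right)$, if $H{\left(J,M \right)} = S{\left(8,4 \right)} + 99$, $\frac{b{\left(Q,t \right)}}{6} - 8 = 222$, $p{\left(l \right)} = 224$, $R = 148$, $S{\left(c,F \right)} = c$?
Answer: $62055552$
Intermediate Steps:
$b{\left(Q,t \right)} = 1380$ ($b{\left(Q,t \right)} = 48 + 6 \cdot 222 = 48 + 1332 = 1380$)
$H{\left(J,M \right)} = 107$ ($H{\left(J,M \right)} = 8 + 99 = 107$)
$\left(b{\left(113,Z{\left(0 \right)} \right)} + p{\left(78 \right)}\right) \left(38581 + H{\left(R,-136 \right)}\right) = \left(1380 + 224\right) \left(38581 + 107\right) = 1604 \cdot 38688 = 62055552$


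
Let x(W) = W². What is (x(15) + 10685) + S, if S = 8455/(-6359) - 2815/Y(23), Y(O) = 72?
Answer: 4976612335/457848 ≈ 10870.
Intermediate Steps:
S = -18509345/457848 (S = 8455/(-6359) - 2815/72 = 8455*(-1/6359) - 2815*1/72 = -8455/6359 - 2815/72 = -18509345/457848 ≈ -40.427)
(x(15) + 10685) + S = (15² + 10685) - 18509345/457848 = (225 + 10685) - 18509345/457848 = 10910 - 18509345/457848 = 4976612335/457848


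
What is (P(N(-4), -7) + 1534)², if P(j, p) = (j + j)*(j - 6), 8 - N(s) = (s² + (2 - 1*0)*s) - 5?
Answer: 2322576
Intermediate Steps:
N(s) = 13 - s² - 2*s (N(s) = 8 - ((s² + (2 - 1*0)*s) - 5) = 8 - ((s² + (2 + 0)*s) - 5) = 8 - ((s² + 2*s) - 5) = 8 - (-5 + s² + 2*s) = 8 + (5 - s² - 2*s) = 13 - s² - 2*s)
P(j, p) = 2*j*(-6 + j) (P(j, p) = (2*j)*(-6 + j) = 2*j*(-6 + j))
(P(N(-4), -7) + 1534)² = (2*(13 - 1*(-4)² - 2*(-4))*(-6 + (13 - 1*(-4)² - 2*(-4))) + 1534)² = (2*(13 - 1*16 + 8)*(-6 + (13 - 1*16 + 8)) + 1534)² = (2*(13 - 16 + 8)*(-6 + (13 - 16 + 8)) + 1534)² = (2*5*(-6 + 5) + 1534)² = (2*5*(-1) + 1534)² = (-10 + 1534)² = 1524² = 2322576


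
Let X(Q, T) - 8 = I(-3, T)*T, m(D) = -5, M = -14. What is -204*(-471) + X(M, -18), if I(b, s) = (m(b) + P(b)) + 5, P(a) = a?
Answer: 96146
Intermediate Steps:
I(b, s) = b (I(b, s) = (-5 + b) + 5 = b)
X(Q, T) = 8 - 3*T
-204*(-471) + X(M, -18) = -204*(-471) + (8 - 3*(-18)) = 96084 + (8 + 54) = 96084 + 62 = 96146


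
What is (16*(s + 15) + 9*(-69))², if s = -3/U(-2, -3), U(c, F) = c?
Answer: 127449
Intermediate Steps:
s = 3/2 (s = -3/(-2) = -3*(-½) = 3/2 ≈ 1.5000)
(16*(s + 15) + 9*(-69))² = (16*(3/2 + 15) + 9*(-69))² = (16*(33/2) - 621)² = (264 - 621)² = (-357)² = 127449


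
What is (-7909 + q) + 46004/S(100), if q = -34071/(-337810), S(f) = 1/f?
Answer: 1551389418781/337810 ≈ 4.5925e+6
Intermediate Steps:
q = 34071/337810 (q = -34071*(-1/337810) = 34071/337810 ≈ 0.10086)
(-7909 + q) + 46004/S(100) = (-7909 + 34071/337810) + 46004/(1/100) = -2671705219/337810 + 46004/(1/100) = -2671705219/337810 + 46004*100 = -2671705219/337810 + 4600400 = 1551389418781/337810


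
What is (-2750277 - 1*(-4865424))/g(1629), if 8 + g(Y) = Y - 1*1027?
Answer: 705049/198 ≈ 3560.9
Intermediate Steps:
g(Y) = -1035 + Y (g(Y) = -8 + (Y - 1*1027) = -8 + (Y - 1027) = -8 + (-1027 + Y) = -1035 + Y)
(-2750277 - 1*(-4865424))/g(1629) = (-2750277 - 1*(-4865424))/(-1035 + 1629) = (-2750277 + 4865424)/594 = 2115147*(1/594) = 705049/198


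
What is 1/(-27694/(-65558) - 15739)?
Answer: -32779/515894834 ≈ -6.3538e-5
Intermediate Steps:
1/(-27694/(-65558) - 15739) = 1/(-27694*(-1/65558) - 15739) = 1/(13847/32779 - 15739) = 1/(-515894834/32779) = -32779/515894834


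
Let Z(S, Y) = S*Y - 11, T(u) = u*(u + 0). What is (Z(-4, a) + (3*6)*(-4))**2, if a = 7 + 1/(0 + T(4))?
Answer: 198025/16 ≈ 12377.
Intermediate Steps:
T(u) = u**2 (T(u) = u*u = u**2)
a = 113/16 (a = 7 + 1/(0 + 4**2) = 7 + 1/(0 + 16) = 7 + 1/16 = 113/16 ≈ 7.0625)
Z(S, Y) = -11 + S*Y
(Z(-4, a) + (3*6)*(-4))**2 = ((-11 - 4*113/16) + (3*6)*(-4))**2 = ((-11 - 113/4) + 18*(-4))**2 = (-157/4 - 72)**2 = (-445/4)**2 = 198025/16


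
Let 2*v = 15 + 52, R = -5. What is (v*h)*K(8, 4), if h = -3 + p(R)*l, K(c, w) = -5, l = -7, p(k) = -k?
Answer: 6365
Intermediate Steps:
h = -38 (h = -3 - 1*(-5)*(-7) = -3 + 5*(-7) = -3 - 35 = -38)
v = 67/2 (v = (15 + 52)/2 = (½)*67 = 67/2 ≈ 33.500)
(v*h)*K(8, 4) = ((67/2)*(-38))*(-5) = -1273*(-5) = 6365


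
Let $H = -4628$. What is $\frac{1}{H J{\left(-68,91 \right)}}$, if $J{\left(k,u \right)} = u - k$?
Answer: $- \frac{1}{735852} \approx -1.359 \cdot 10^{-6}$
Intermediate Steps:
$\frac{1}{H J{\left(-68,91 \right)}} = \frac{1}{\left(-4628\right) \left(91 - -68\right)} = - \frac{1}{4628 \left(91 + 68\right)} = - \frac{1}{4628 \cdot 159} = \left(- \frac{1}{4628}\right) \frac{1}{159} = - \frac{1}{735852}$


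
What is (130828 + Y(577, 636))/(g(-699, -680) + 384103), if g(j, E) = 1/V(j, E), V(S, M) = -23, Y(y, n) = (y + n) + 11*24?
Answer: 3043015/8834368 ≈ 0.34445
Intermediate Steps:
Y(y, n) = 264 + n + y (Y(y, n) = (n + y) + 264 = 264 + n + y)
g(j, E) = -1/23 (g(j, E) = 1/(-23) = -1/23)
(130828 + Y(577, 636))/(g(-699, -680) + 384103) = (130828 + (264 + 636 + 577))/(-1/23 + 384103) = (130828 + 1477)/(8834368/23) = 132305*(23/8834368) = 3043015/8834368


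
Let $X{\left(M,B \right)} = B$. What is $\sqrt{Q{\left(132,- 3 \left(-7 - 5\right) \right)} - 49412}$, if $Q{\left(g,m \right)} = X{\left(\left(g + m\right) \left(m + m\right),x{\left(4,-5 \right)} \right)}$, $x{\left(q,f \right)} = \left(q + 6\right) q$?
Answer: $2 i \sqrt{12343} \approx 222.2 i$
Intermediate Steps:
$x{\left(q,f \right)} = q \left(6 + q\right)$ ($x{\left(q,f \right)} = \left(6 + q\right) q = q \left(6 + q\right)$)
$Q{\left(g,m \right)} = 40$ ($Q{\left(g,m \right)} = 4 \left(6 + 4\right) = 4 \cdot 10 = 40$)
$\sqrt{Q{\left(132,- 3 \left(-7 - 5\right) \right)} - 49412} = \sqrt{40 - 49412} = \sqrt{-49372} = 2 i \sqrt{12343}$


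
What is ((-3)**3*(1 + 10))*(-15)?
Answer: 4455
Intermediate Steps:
((-3)**3*(1 + 10))*(-15) = -27*11*(-15) = -297*(-15) = 4455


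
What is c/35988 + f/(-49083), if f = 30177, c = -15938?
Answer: -311382455/294399834 ≈ -1.0577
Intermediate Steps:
c/35988 + f/(-49083) = -15938/35988 + 30177/(-49083) = -15938*1/35988 + 30177*(-1/49083) = -7969/17994 - 10059/16361 = -311382455/294399834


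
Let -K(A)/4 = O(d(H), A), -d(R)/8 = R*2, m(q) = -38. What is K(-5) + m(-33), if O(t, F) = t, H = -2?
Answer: -166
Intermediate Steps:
d(R) = -16*R (d(R) = -8*R*2 = -16*R)
K(A) = -128 (K(A) = -(-64)*(-2) = -4*32 = -128)
K(-5) + m(-33) = -128 - 38 = -166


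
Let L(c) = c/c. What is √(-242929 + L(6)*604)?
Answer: 15*I*√1077 ≈ 492.27*I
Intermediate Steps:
L(c) = 1
√(-242929 + L(6)*604) = √(-242929 + 1*604) = √(-242929 + 604) = √(-242325) = 15*I*√1077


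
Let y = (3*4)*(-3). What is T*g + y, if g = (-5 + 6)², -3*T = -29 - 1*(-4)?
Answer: -83/3 ≈ -27.667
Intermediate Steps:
y = -36 (y = 12*(-3) = -36)
T = 25/3 (T = -(-29 - 1*(-4))/3 = -(-29 + 4)/3 = -⅓*(-25) = 25/3 ≈ 8.3333)
g = 1 (g = 1² = 1)
T*g + y = (25/3)*1 - 36 = 25/3 - 36 = -83/3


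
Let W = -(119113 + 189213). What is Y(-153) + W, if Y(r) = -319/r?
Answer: -47173559/153 ≈ -3.0832e+5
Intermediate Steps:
W = -308326 (W = -1*308326 = -308326)
Y(-153) + W = -319/(-153) - 308326 = -319*(-1/153) - 308326 = 319/153 - 308326 = -47173559/153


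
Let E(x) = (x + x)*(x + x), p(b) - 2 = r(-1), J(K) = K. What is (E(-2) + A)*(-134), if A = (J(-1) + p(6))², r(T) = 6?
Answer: -8710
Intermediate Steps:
p(b) = 8 (p(b) = 2 + 6 = 8)
E(x) = 4*x² (E(x) = (2*x)*(2*x) = 4*x²)
A = 49 (A = (-1 + 8)² = 7² = 49)
(E(-2) + A)*(-134) = (4*(-2)² + 49)*(-134) = (4*4 + 49)*(-134) = (16 + 49)*(-134) = 65*(-134) = -8710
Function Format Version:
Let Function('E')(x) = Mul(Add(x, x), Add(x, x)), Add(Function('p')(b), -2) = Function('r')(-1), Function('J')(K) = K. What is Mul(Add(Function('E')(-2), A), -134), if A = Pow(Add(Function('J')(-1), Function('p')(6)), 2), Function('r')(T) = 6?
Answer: -8710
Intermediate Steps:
Function('p')(b) = 8 (Function('p')(b) = Add(2, 6) = 8)
Function('E')(x) = Mul(4, Pow(x, 2)) (Function('E')(x) = Mul(Mul(2, x), Mul(2, x)) = Mul(4, Pow(x, 2)))
A = 49 (A = Pow(Add(-1, 8), 2) = Pow(7, 2) = 49)
Mul(Add(Function('E')(-2), A), -134) = Mul(Add(Mul(4, Pow(-2, 2)), 49), -134) = Mul(Add(Mul(4, 4), 49), -134) = Mul(Add(16, 49), -134) = Mul(65, -134) = -8710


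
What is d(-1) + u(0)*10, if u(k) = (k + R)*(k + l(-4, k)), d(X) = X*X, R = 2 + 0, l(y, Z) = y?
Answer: -79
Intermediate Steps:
R = 2
d(X) = X²
u(k) = (-4 + k)*(2 + k) (u(k) = (k + 2)*(k - 4) = (2 + k)*(-4 + k) = (-4 + k)*(2 + k))
d(-1) + u(0)*10 = (-1)² + (-8 + 0² - 2*0)*10 = 1 + (-8 + 0 + 0)*10 = 1 - 8*10 = 1 - 80 = -79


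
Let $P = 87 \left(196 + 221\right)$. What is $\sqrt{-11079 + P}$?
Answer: $60 \sqrt{7} \approx 158.75$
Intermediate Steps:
$P = 36279$ ($P = 87 \cdot 417 = 36279$)
$\sqrt{-11079 + P} = \sqrt{-11079 + 36279} = \sqrt{25200} = 60 \sqrt{7}$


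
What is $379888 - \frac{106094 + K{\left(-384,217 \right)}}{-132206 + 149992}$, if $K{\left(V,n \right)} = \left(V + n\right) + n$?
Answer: $\frac{3378290912}{8893} \approx 3.7988 \cdot 10^{5}$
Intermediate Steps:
$K{\left(V,n \right)} = V + 2 n$
$379888 - \frac{106094 + K{\left(-384,217 \right)}}{-132206 + 149992} = 379888 - \frac{106094 + \left(-384 + 2 \cdot 217\right)}{-132206 + 149992} = 379888 - \frac{106094 + \left(-384 + 434\right)}{17786} = 379888 - \left(106094 + 50\right) \frac{1}{17786} = 379888 - 106144 \cdot \frac{1}{17786} = 379888 - \frac{53072}{8893} = \frac{3378290912}{8893}$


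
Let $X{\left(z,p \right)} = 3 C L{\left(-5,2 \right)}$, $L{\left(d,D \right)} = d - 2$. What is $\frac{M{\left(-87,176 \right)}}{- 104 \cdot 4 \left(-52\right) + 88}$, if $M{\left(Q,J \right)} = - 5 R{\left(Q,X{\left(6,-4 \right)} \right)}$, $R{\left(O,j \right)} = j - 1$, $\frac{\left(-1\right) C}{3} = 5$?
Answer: $- \frac{157}{2172} \approx -0.072284$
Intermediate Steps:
$C = -15$ ($C = \left(-3\right) 5 = -15$)
$L{\left(d,D \right)} = -2 + d$
$X{\left(z,p \right)} = 315$ ($X{\left(z,p \right)} = 3 \left(-15\right) \left(-2 - 5\right) = \left(-45\right) \left(-7\right) = 315$)
$R{\left(O,j \right)} = -1 + j$ ($R{\left(O,j \right)} = j - 1 = -1 + j$)
$M{\left(Q,J \right)} = -1570$ ($M{\left(Q,J \right)} = - 5 \left(-1 + 315\right) = \left(-5\right) 314 = -1570$)
$\frac{M{\left(-87,176 \right)}}{- 104 \cdot 4 \left(-52\right) + 88} = - \frac{1570}{- 104 \cdot 4 \left(-52\right) + 88} = - \frac{1570}{\left(-104\right) \left(-208\right) + 88} = - \frac{1570}{21632 + 88} = - \frac{1570}{21720} = \left(-1570\right) \frac{1}{21720} = - \frac{157}{2172}$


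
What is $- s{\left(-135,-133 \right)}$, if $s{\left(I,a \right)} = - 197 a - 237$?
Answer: $-25964$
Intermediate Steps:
$s{\left(I,a \right)} = -237 - 197 a$
$- s{\left(-135,-133 \right)} = - (-237 - -26201) = - (-237 + 26201) = \left(-1\right) 25964 = -25964$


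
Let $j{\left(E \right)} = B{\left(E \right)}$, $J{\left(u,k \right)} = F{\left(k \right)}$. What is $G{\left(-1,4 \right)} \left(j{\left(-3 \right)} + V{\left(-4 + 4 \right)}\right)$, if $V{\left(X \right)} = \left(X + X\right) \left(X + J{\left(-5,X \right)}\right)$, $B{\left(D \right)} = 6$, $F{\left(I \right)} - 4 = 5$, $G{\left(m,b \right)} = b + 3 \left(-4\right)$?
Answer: $-48$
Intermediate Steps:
$G{\left(m,b \right)} = -12 + b$ ($G{\left(m,b \right)} = b - 12 = -12 + b$)
$F{\left(I \right)} = 9$ ($F{\left(I \right)} = 4 + 5 = 9$)
$J{\left(u,k \right)} = 9$
$j{\left(E \right)} = 6$
$V{\left(X \right)} = 2 X \left(9 + X\right)$ ($V{\left(X \right)} = \left(X + X\right) \left(X + 9\right) = 2 X \left(9 + X\right)$)
$G{\left(-1,4 \right)} \left(j{\left(-3 \right)} + V{\left(-4 + 4 \right)}\right) = \left(-12 + 4\right) \left(6 + 2 \left(-4 + 4\right) \left(9 + \left(-4 + 4\right)\right)\right) = - 8 \left(6 + 2 \cdot 0 \left(9 + 0\right)\right) = - 8 \left(6 + 2 \cdot 0 \cdot 9\right) = - 8 \left(6 + 0\right) = \left(-8\right) 6 = -48$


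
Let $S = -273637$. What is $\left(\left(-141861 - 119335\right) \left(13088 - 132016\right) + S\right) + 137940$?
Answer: $31063382191$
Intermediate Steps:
$\left(\left(-141861 - 119335\right) \left(13088 - 132016\right) + S\right) + 137940 = \left(\left(-141861 - 119335\right) \left(13088 - 132016\right) - 273637\right) + 137940 = \left(\left(-261196\right) \left(-118928\right) - 273637\right) + 137940 = \left(31063517888 - 273637\right) + 137940 = 31063244251 + 137940 = 31063382191$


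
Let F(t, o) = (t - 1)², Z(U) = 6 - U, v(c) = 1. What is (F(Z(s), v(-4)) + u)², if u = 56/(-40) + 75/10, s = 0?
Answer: 96721/100 ≈ 967.21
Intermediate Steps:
F(t, o) = (-1 + t)²
u = 61/10 (u = 56*(-1/40) + 75*(⅒) = -7/5 + 15/2 = 61/10 ≈ 6.1000)
(F(Z(s), v(-4)) + u)² = ((-1 + (6 - 1*0))² + 61/10)² = ((-1 + (6 + 0))² + 61/10)² = ((-1 + 6)² + 61/10)² = (5² + 61/10)² = (25 + 61/10)² = (311/10)² = 96721/100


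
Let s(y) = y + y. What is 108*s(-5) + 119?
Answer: -961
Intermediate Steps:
s(y) = 2*y
108*s(-5) + 119 = 108*(2*(-5)) + 119 = 108*(-10) + 119 = -1080 + 119 = -961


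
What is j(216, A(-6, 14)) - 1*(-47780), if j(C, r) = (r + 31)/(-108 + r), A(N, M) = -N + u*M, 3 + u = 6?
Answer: 2866721/60 ≈ 47779.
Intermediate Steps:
u = 3 (u = -3 + 6 = 3)
A(N, M) = -N + 3*M
j(C, r) = (31 + r)/(-108 + r)
j(216, A(-6, 14)) - 1*(-47780) = (31 + (-1*(-6) + 3*14))/(-108 + (-1*(-6) + 3*14)) - 1*(-47780) = (31 + (6 + 42))/(-108 + (6 + 42)) + 47780 = (31 + 48)/(-108 + 48) + 47780 = 79/(-60) + 47780 = -1/60*79 + 47780 = -79/60 + 47780 = 2866721/60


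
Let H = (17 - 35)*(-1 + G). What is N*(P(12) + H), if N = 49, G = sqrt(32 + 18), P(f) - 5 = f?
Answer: 1715 - 4410*sqrt(2) ≈ -4521.7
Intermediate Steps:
P(f) = 5 + f
G = 5*sqrt(2) (G = sqrt(50) = 5*sqrt(2) ≈ 7.0711)
H = 18 - 90*sqrt(2) (H = (17 - 35)*(-1 + 5*sqrt(2)) = -18*(-1 + 5*sqrt(2)) = 18 - 90*sqrt(2) ≈ -109.28)
N*(P(12) + H) = 49*((5 + 12) + (18 - 90*sqrt(2))) = 49*(17 + (18 - 90*sqrt(2))) = 49*(35 - 90*sqrt(2)) = 1715 - 4410*sqrt(2)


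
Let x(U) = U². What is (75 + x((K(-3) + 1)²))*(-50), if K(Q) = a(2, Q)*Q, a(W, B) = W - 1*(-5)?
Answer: -8003750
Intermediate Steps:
a(W, B) = 5 + W (a(W, B) = W + 5 = 5 + W)
K(Q) = 7*Q (K(Q) = (5 + 2)*Q = 7*Q)
(75 + x((K(-3) + 1)²))*(-50) = (75 + ((7*(-3) + 1)²)²)*(-50) = (75 + ((-21 + 1)²)²)*(-50) = (75 + ((-20)²)²)*(-50) = (75 + 400²)*(-50) = (75 + 160000)*(-50) = 160075*(-50) = -8003750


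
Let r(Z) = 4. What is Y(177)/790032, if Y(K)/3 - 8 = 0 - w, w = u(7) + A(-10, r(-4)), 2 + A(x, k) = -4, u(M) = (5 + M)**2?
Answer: -65/131672 ≈ -0.00049365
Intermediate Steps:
A(x, k) = -6 (A(x, k) = -2 - 4 = -6)
w = 138 (w = (5 + 7)**2 - 6 = 12**2 - 6 = 144 - 6 = 138)
Y(K) = -390 (Y(K) = 24 + 3*(0 - 1*138) = 24 + 3*(0 - 138) = 24 + 3*(-138) = 24 - 414 = -390)
Y(177)/790032 = -390/790032 = -390*1/790032 = -65/131672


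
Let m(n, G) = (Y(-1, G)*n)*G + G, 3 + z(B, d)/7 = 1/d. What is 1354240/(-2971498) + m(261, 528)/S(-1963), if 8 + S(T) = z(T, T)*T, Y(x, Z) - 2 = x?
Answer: 88810166512/30622772639 ≈ 2.9001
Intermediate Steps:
Y(x, Z) = 2 + x
z(B, d) = -21 + 7/d
m(n, G) = G + G*n (m(n, G) = ((2 - 1)*n)*G + G = (1*n)*G + G = n*G + G = G*n + G = G + G*n)
S(T) = -8 + T*(-21 + 7/T) (S(T) = -8 + (-21 + 7/T)*T = -8 + T*(-21 + 7/T))
1354240/(-2971498) + m(261, 528)/S(-1963) = 1354240/(-2971498) + (528*(1 + 261))/(-1 - 21*(-1963)) = 1354240*(-1/2971498) + (528*262)/(-1 + 41223) = -677120/1485749 + 138336/41222 = -677120/1485749 + 138336*(1/41222) = -677120/1485749 + 69168/20611 = 88810166512/30622772639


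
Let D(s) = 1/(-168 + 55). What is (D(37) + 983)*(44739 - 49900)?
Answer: -573273558/113 ≈ -5.0732e+6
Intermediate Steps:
D(s) = -1/113 (D(s) = 1/(-113) = -1/113)
(D(37) + 983)*(44739 - 49900) = (-1/113 + 983)*(44739 - 49900) = (111078/113)*(-5161) = -573273558/113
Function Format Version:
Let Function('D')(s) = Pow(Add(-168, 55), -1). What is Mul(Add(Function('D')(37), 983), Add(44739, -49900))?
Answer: Rational(-573273558, 113) ≈ -5.0732e+6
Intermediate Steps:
Function('D')(s) = Rational(-1, 113) (Function('D')(s) = Pow(-113, -1) = Rational(-1, 113))
Mul(Add(Function('D')(37), 983), Add(44739, -49900)) = Mul(Add(Rational(-1, 113), 983), Add(44739, -49900)) = Mul(Rational(111078, 113), -5161) = Rational(-573273558, 113)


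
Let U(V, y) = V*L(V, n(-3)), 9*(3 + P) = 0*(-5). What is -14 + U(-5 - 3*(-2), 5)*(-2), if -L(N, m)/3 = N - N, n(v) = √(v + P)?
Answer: -14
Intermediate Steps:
P = -3 (P = -3 + (0*(-5))/9 = -3 + (⅑)*0 = -3 + 0 = -3)
n(v) = √(-3 + v) (n(v) = √(v - 3) = √(-3 + v))
L(N, m) = 0 (L(N, m) = -3*(N - N) = -3*0 = 0)
U(V, y) = 0 (U(V, y) = V*0 = 0)
-14 + U(-5 - 3*(-2), 5)*(-2) = -14 + 0*(-2) = -14 + 0 = -14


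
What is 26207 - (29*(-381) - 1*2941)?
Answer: 40197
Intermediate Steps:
26207 - (29*(-381) - 1*2941) = 26207 - (-11049 - 2941) = 26207 - 1*(-13990) = 26207 + 13990 = 40197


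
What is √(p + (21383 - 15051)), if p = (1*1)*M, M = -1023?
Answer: √5309 ≈ 72.863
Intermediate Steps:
p = -1023 (p = (1*1)*(-1023) = 1*(-1023) = -1023)
√(p + (21383 - 15051)) = √(-1023 + (21383 - 15051)) = √(-1023 + 6332) = √5309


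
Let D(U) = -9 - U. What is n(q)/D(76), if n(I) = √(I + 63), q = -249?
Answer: -I*√186/85 ≈ -0.16045*I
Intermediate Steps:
n(I) = √(63 + I)
n(q)/D(76) = √(63 - 249)/(-9 - 1*76) = √(-186)/(-9 - 76) = (I*√186)/(-85) = (I*√186)*(-1/85) = -I*√186/85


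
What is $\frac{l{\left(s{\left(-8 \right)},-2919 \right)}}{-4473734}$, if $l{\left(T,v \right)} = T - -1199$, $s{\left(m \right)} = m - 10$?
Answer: $- \frac{1181}{4473734} \approx -0.00026399$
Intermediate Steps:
$s{\left(m \right)} = -10 + m$
$l{\left(T,v \right)} = 1199 + T$ ($l{\left(T,v \right)} = T + 1199 = 1199 + T$)
$\frac{l{\left(s{\left(-8 \right)},-2919 \right)}}{-4473734} = \frac{1199 - 18}{-4473734} = \left(1199 - 18\right) \left(- \frac{1}{4473734}\right) = 1181 \left(- \frac{1}{4473734}\right) = - \frac{1181}{4473734}$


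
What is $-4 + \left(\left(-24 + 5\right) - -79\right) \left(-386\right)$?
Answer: $-23164$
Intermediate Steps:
$-4 + \left(\left(-24 + 5\right) - -79\right) \left(-386\right) = -4 + \left(-19 + 79\right) \left(-386\right) = -4 + 60 \left(-386\right) = -4 - 23160 = -23164$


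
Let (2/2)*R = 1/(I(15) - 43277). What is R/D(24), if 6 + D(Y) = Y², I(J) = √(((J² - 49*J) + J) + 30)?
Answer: -43277/1067552540580 - I*√465/1067552540580 ≈ -4.0539e-8 - 2.0199e-11*I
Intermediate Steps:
I(J) = √(30 + J² - 48*J) (I(J) = √((J² - 48*J) + 30) = √(30 + J² - 48*J))
D(Y) = -6 + Y²
R = 1/(-43277 + I*√465) (R = 1/(√(30 + 15² - 48*15) - 43277) = 1/(√(30 + 225 - 720) - 43277) = 1/(√(-465) - 43277) = 1/(I*√465 - 43277) = 1/(-43277 + I*√465) ≈ -2.3107e-5 - 1.15e-8*I)
R/D(24) = (-43277/1872899194 - I*√465/1872899194)/(-6 + 24²) = (-43277/1872899194 - I*√465/1872899194)/(-6 + 576) = (-43277/1872899194 - I*√465/1872899194)/570 = (-43277/1872899194 - I*√465/1872899194)*(1/570) = -43277/1067552540580 - I*√465/1067552540580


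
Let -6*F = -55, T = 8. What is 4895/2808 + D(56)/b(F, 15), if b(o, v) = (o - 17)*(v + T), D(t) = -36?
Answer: 5898023/3035448 ≈ 1.9430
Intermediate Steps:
F = 55/6 (F = -⅙*(-55) = 55/6 ≈ 9.1667)
b(o, v) = (-17 + o)*(8 + v) (b(o, v) = (o - 17)*(v + 8) = (-17 + o)*(8 + v))
4895/2808 + D(56)/b(F, 15) = 4895/2808 - 36/(-136 - 17*15 + 8*(55/6) + (55/6)*15) = 4895*(1/2808) - 36/(-136 - 255 + 220/3 + 275/2) = 4895/2808 - 36/(-1081/6) = 4895/2808 - 36*(-6/1081) = 4895/2808 + 216/1081 = 5898023/3035448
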